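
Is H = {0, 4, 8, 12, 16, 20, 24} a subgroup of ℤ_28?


Subgroup test for H = {0, 4, 8, 12, 16, 20, 24} in (ℤ_28, +):
(1) 0 ∈ H? Yes
(2) Closure: for all a,b ∈ H, (a+b) mod 28 ∈ H? Yes
(3) Inverses: for all a ∈ H, -a mod 28 ∈ H? Yes

Yes, H is a subgroup of ℤ_28


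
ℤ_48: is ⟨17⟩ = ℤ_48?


g generates ℤ_n iff gcd(g, n) = 1
gcd(17, 48) = 1
Since gcd = 1, 17 is a generator.

Yes, 17 generates ℤ_48


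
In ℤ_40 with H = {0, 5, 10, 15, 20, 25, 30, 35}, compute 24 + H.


24 + H = {24 + h (mod 40) : h ∈ H}
24+0=24, 24+5=29, 24+10=34, 24+15=39, 24+20=4, 24+25=9, 24+30=14, 24+35=19
24 + H = {4, 9, 14, 19, 24, 29, 34, 39} = 4 + H

24 + H = {4, 9, 14, 19, 24, 29, 34, 39}


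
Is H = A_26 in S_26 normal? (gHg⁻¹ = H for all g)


H = A_26 in S_26
A_26 has index 2 in S_26, and every subgroup of index 2 is normal

Yes, normal subgroup


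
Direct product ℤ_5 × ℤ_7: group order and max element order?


|ℤ_5 × ℤ_7| = 5 × 7 = 35
Max element order = lcm(5,7) = 35
Cyclic? Yes (gcd=1)

|ℤ_5×ℤ_7| = 35, max element order = 35


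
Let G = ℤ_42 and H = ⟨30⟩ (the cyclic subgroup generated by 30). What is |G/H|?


|⟨30⟩| = n / gcd(30, 42) = 42 / 6 = 7
H is normal (ℤ_42 is abelian).
|G/H| = |G| / |H| = 42 / 7 = 6

|G/H| = 6


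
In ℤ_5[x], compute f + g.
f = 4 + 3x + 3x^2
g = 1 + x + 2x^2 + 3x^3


Add coefficients mod 5:
x^0: 4 + 1 = 0 (mod 5)
x^1: 3 + 1 = 4 (mod 5)
x^2: 3 + 2 = 0 (mod 5)
x^3: 0 + 3 = 3 (mod 5)
Result: 4x + 3x^3

f + g = 4x + 3x^3


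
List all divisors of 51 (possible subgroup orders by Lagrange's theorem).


Lagrange's theorem: |H| divides |G|
|G| = 51
Divisors of 51: 1, 3, 17, 51

Possible subgroup orders: {1, 3, 17, 51}


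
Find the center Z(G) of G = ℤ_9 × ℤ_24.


Z(G) = {g ∈ G | gx = xg for all x ∈ G}
Direct product of abelian groups is abelian, so Z(G) = G

Z(ℤ_9 × ℤ_24) = ℤ_9 × ℤ_24


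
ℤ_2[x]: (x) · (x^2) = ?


Expand and collect like terms; reduce coefficients mod 2:
x^0: 0·0 = 0 ≡ 0 (mod 2)
x^1: 0·0 + 1·0 = 0 ≡ 0 (mod 2)
x^2: 0·1 + 1·0 = 0 ≡ 0 (mod 2)
x^3: 1·1 = 1 ≡ 1 (mod 2)
Result: x^3

f · g = x^3


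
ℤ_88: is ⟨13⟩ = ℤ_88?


g generates ℤ_n iff gcd(g, n) = 1
gcd(13, 88) = 1
Since gcd = 1, 13 is a generator.

Yes, 13 generates ℤ_88


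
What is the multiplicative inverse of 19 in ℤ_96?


Use the extended Euclidean algorithm to write 1 = 19·s + 96·t; then s mod 96 is the inverse.
Euclidean algorithm:
  19 = 0·96 + 19
  96 = 5·19 + 1
  19 = 19·1 + 0
gcd(19,96) = 1
Back-substitution gives: 19·(-5) + 96·(1) = 1
So 19⁻¹ ≡ -5 ≡ 91 (mod 96)
Check: 19 × 91 = 1729 ≡ 1 (mod 96) ✓

19⁻¹ ≡ 91 (mod 96)


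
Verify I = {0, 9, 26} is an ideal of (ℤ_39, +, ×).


Check ideal conditions for I = {0, 9, 26} in ℤ_39:
(1) I is an additive subgroup? No
(2) For r ∈ ℤ_39 and a ∈ I: r·a ∈ I? No  [counterexample: r=2, a=9, r·a mod 39 = 18 ∉ I]

No, I is not an ideal of ℤ_39


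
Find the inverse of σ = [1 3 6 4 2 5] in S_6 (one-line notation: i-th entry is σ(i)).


To find σ⁻¹, swap domain and range:
σ(1) = 1 → σ⁻¹(1) = 1
σ(2) = 3 → σ⁻¹(3) = 2
σ(3) = 6 → σ⁻¹(6) = 3
σ(4) = 4 → σ⁻¹(4) = 4
σ(5) = 2 → σ⁻¹(2) = 5
σ(6) = 5 → σ⁻¹(5) = 6

σ⁻¹ = [1 5 2 4 6 3]


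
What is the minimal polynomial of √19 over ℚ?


√19 satisfies x² - 19 = 0, irreducible over ℚ since 19 is squarefree

Minimal polynomial: x² - 19


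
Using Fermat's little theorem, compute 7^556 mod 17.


Fermat's little theorem: if p is prime and gcd(a,p)=1, then a^(p-1) ≡ 1 (mod p)
p = 17 is prime, gcd(7,17) = 1
Reduce exponent: 556 mod 16 = 12
So 7^556 ≡ 7^12 (mod 17)
7^12 mod 17 = 13

7^556 ≡ 13 (mod 17)


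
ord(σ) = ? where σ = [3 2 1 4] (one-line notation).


Cycle decomposition: (1 3)
Cycle lengths: 2
Order = lcm(2) = 2

ord(σ) = 2


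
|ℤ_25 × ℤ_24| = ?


|A × B| = |A| · |B|
|ℤ_25 × ℤ_24| = 25 × 24 = 600

|ℤ_25 × ℤ_24| = 600


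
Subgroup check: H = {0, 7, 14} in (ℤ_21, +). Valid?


Subgroup test for H = {0, 7, 14} in (ℤ_21, +):
(1) 0 ∈ H? Yes
(2) Closure: for all a,b ∈ H, (a+b) mod 21 ∈ H? Yes
(3) Inverses: for all a ∈ H, -a mod 21 ∈ H? Yes

Yes, H is a subgroup of ℤ_21


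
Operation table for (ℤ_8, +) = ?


Elements: {0, 1, 2, 3, 4, 5, 6, 7}
Operation: addition mod 8
Entry (a, b) = (a + b) mod 8

Cayley table:
  | 0 | 1 | 2 | 3 | 4 | 5 | 6 | 7
0 | 0 | 1 | 2 | 3 | 4 | 5 | 6 | 7
1 | 1 | 2 | 3 | 4 | 5 | 6 | 7 | 0
2 | 2 | 3 | 4 | 5 | 6 | 7 | 0 | 1
3 | 3 | 4 | 5 | 6 | 7 | 0 | 1 | 2
4 | 4 | 5 | 6 | 7 | 0 | 1 | 2 | 3
5 | 5 | 6 | 7 | 0 | 1 | 2 | 3 | 4
6 | 6 | 7 | 0 | 1 | 2 | 3 | 4 | 5
7 | 7 | 0 | 1 | 2 | 3 | 4 | 5 | 6


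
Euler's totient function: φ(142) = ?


Factor n: 142 = 2 × 71
φ(n) = n · ∏(1 - 1/p) over distinct primes p | n
φ(142) = 142 · (1 - 1/2) · (1 - 1/71) = 70

φ(142) = 70


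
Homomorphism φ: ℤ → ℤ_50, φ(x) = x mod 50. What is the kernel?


Kernel = preimage of identity
ker(φ) = {x ∈ ℤ : x ≡ 0 (mod 50)} = 50ℤ = {0, ±50, ±100, ...}

ker(φ) = 50ℤ


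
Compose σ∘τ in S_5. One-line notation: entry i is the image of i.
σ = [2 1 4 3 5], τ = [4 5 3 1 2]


σ∘τ: apply τ first, then σ
1 →τ 4 →σ 3
2 →τ 5 →σ 5
3 →τ 3 →σ 4
4 →τ 1 →σ 2
5 →τ 2 →σ 1

σ∘τ = [3 5 4 2 1]


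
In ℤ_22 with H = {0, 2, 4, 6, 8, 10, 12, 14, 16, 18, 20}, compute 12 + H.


12 + H = {12 + h (mod 22) : h ∈ H}
12+0=12, 12+2=14, 12+4=16, 12+6=18, 12+8=20, 12+10=0, 12+12=2, 12+14=4, 12+16=6, 12+18=8, 12+20=10
12 + H = {0, 2, 4, 6, 8, 10, 12, 14, 16, 18, 20} = 0 + H

12 + H = {0, 2, 4, 6, 8, 10, 12, 14, 16, 18, 20}


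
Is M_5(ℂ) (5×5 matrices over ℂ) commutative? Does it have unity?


Matrix multiplication is non-commutative for n ≥ 2; the identity matrix I is the unity; singular matrices give zero divisors, so not an integral domain
Commutative: No
Integral domain: No
Has unity: Yes

M_5(ℂ) (5×5 matrices over ℂ): Commutative=No, Unity=Yes


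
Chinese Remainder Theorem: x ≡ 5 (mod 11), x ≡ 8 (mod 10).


m₁ = 11, m₂ = 10, gcd = 1, so CRT applies. M = m₁·m₂ = 110
Let M₁ = M/m₁ = 10, M₂ = M/m₂ = 11
Find y₁ ≡ M₁⁻¹ (mod m₁): 10⁻¹ ≡ 10 (mod 11)
Find y₂ ≡ M₂⁻¹ (mod m₂): 11⁻¹ ≡ 1 (mod 10)
x = a₁·M₁·y₁ + a₂·M₂·y₂ = 5·10·10 + 8·11·1 = 588
Reduce mod 110: x ≡ 38
Check: 38 mod 11 = 5 ✓, 38 mod 10 = 8 ✓

x ≡ 38 (mod 110)


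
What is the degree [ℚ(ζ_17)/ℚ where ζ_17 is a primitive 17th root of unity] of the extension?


[ℚ(ζ_n):ℚ] = deg Φ_n(x) = φ(n). Here φ(17) = 16

[ℚ(ζ_17)/ℚ where ζ_17 is a primitive 17th root of unity] = 16


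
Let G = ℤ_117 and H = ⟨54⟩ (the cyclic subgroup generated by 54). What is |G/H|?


|⟨54⟩| = n / gcd(54, 117) = 117 / 9 = 13
H is normal (ℤ_117 is abelian).
|G/H| = |G| / |H| = 117 / 13 = 9

|G/H| = 9


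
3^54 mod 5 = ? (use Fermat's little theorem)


Fermat's little theorem: if p is prime and gcd(a,p)=1, then a^(p-1) ≡ 1 (mod p)
p = 5 is prime, gcd(3,5) = 1
Reduce exponent: 54 mod 4 = 2
So 3^54 ≡ 3^2 (mod 5)
3^2 mod 5 = 4

3^54 ≡ 4 (mod 5)


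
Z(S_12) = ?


Z(G) = {g ∈ G | gx = xg for all x ∈ G}
S_n is non-abelian for n ≥ 3; Z(S_12) is trivial

Z(S_12) = {e}


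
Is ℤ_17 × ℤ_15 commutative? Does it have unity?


Direct product ring; commutative with unity (1,1); but (1,0)·(0,1) = (0,0) gives zero divisors, so not an integral domain
Commutative: Yes
Integral domain: No
Has unity: Yes

ℤ_17 × ℤ_15: Commutative=Yes, Unity=Yes


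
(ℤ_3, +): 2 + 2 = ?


Operation: addition mod 3
2 + 2 = (a + b) mod 3 with a = 2, b = 2

2 + 2 = 1


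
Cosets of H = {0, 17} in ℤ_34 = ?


H = {0, 17}, |H| = 2
Number of cosets = |G|/|H| = 34/2 = 17
0 + H = {0, 17}
1 + H = {1, 18}
2 + H = {2, 19}
3 + H = {3, 20}
4 + H = {4, 21}
5 + H = {5, 22}
6 + H = {6, 23}
7 + H = {7, 24}
8 + H = {8, 25}
9 + H = {9, 26}
10 + H = {10, 27}
11 + H = {11, 28}
12 + H = {12, 29}
13 + H = {13, 30}
14 + H = {14, 31}
15 + H = {15, 32}
16 + H = {16, 33}

Cosets: 0+H={0,17}; 1+H={1,18}; 2+H={2,19}; 3+H={3,20}; 4+H={4,21}; 5+H={5,22}; 6+H={6,23}; 7+H={7,24}; 8+H={8,25}; 9+H={9,26}; 10+H={10,27}; 11+H={11,28}; 12+H={12,29}; 13+H={13,30}; 14+H={14,31}; 15+H={15,32}; 16+H={16,33}


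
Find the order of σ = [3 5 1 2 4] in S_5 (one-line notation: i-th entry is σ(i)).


Cycle decomposition: (1 3) (2 5 4)
Cycle lengths: 2, 3
Order = lcm(2, 3) = 6

ord(σ) = 6


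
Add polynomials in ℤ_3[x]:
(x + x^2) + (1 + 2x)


Add coefficients mod 3:
x^0: 0 + 1 = 1 (mod 3)
x^1: 1 + 2 = 0 (mod 3)
x^2: 1 + 0 = 1 (mod 3)
Result: 1 + x^2

f + g = 1 + x^2


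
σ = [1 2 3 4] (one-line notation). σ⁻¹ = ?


To find σ⁻¹, swap domain and range:
σ(1) = 1 → σ⁻¹(1) = 1
σ(2) = 2 → σ⁻¹(2) = 2
σ(3) = 3 → σ⁻¹(3) = 3
σ(4) = 4 → σ⁻¹(4) = 4

σ⁻¹ = [1 2 3 4]


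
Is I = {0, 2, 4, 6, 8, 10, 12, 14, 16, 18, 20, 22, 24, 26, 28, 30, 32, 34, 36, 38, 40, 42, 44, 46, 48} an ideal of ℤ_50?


Check ideal conditions for I = {0, 2, 4, 6, 8, 10, 12, 14, 16, 18, 20, 22, 24, 26, 28, 30, 32, 34, 36, 38, 40, 42, 44, 46, 48} in ℤ_50:
(1) I is an additive subgroup? Yes
(2) For r ∈ ℤ_50 and a ∈ I: r·a ∈ I? Yes

Yes, I is an ideal of ℤ_50


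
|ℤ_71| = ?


ℤ_n has n elements.

|ℤ_71| = 71


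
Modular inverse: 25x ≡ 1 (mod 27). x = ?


Use the extended Euclidean algorithm to write 1 = 25·s + 27·t; then s mod 27 is the inverse.
Euclidean algorithm:
  25 = 0·27 + 25
  27 = 1·25 + 2
  25 = 12·2 + 1
  2 = 2·1 + 0
gcd(25,27) = 1
Back-substitution gives: 25·(13) + 27·(-12) = 1
So 25⁻¹ ≡ 13 ≡ 13 (mod 27)
Check: 25 × 13 = 325 ≡ 1 (mod 27) ✓

25⁻¹ ≡ 13 (mod 27)


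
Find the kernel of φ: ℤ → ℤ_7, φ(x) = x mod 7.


Kernel = preimage of identity
ker(φ) = {x ∈ ℤ : x ≡ 0 (mod 7)} = 7ℤ = {0, ±7, ±14, ...}

ker(φ) = 7ℤ


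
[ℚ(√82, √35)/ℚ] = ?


[ℚ(√82,√35):ℚ] = [ℚ(√82,√35):ℚ(√82)]·[ℚ(√82):ℚ] = 2·2 = 4

[ℚ(√82, √35)/ℚ] = 4


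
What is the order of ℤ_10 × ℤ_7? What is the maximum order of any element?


|ℤ_10 × ℤ_7| = 10 × 7 = 70
Max element order = lcm(10,7) = 70
Cyclic? Yes (gcd=1)

|ℤ_10×ℤ_7| = 70, max element order = 70


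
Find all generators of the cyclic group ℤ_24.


g generates ℤ_n iff gcd(g,n) = 1
Prime factors of 24: 2, 3
Generators are g ∈ {1,...,23} not divisible by any of these primes.
Generators: {1, 5, 7, 11, 13, 17, 19, 23}
Number of generators = φ(24) = 8

Generators of ℤ_24 = {1, 5, 7, 11, 13, 17, 19, 23}


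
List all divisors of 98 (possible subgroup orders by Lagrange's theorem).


Lagrange's theorem: |H| divides |G|
|G| = 98
Divisors of 98: 1, 2, 7, 14, 49, 98

Possible subgroup orders: {1, 2, 7, 14, 49, 98}


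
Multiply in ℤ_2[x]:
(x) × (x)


Expand and collect like terms; reduce coefficients mod 2:
x^0: 0·0 = 0 ≡ 0 (mod 2)
x^1: 0·1 + 1·0 = 0 ≡ 0 (mod 2)
x^2: 1·1 = 1 ≡ 1 (mod 2)
Result: x^2

f · g = x^2


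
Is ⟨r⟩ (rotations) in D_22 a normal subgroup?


H = ⟨r⟩ (rotations) in D_22
The rotation subgroup ⟨r⟩ has index 2 in D_22, so it is normal

Yes, normal subgroup


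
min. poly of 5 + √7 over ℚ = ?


Let α = 5 + √7. Then α - 5 = √7, so (α - 5)² = 7, giving α² - 10α + 18 = 0. Degree 2 and α ∉ ℚ, so this is the minimal polynomial.

Minimal polynomial: x² - 10x + 18


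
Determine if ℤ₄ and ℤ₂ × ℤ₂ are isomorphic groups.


Comparing ℤ₄ and ℤ₂ × ℤ₂:
ℤ₄ has an element of order 4; ℤ₂×ℤ₂ has exponent 2

No, ℤ₄ ≇ ℤ₂ × ℤ₂


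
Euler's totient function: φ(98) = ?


Factor n: 98 = 2 × 7^2
φ(n) = n · ∏(1 - 1/p) over distinct primes p | n
φ(98) = 98 · (1 - 1/2) · (1 - 1/7) = 42

φ(98) = 42


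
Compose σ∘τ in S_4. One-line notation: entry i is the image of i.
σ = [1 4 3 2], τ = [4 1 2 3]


σ∘τ: apply τ first, then σ
1 →τ 4 →σ 2
2 →τ 1 →σ 1
3 →τ 2 →σ 4
4 →τ 3 →σ 3

σ∘τ = [2 1 4 3]


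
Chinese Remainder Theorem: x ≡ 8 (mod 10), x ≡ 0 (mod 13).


m₁ = 10, m₂ = 13, gcd = 1, so CRT applies. M = m₁·m₂ = 130
Let M₁ = M/m₁ = 13, M₂ = M/m₂ = 10
Find y₁ ≡ M₁⁻¹ (mod m₁): 13⁻¹ ≡ 7 (mod 10)
Find y₂ ≡ M₂⁻¹ (mod m₂): 10⁻¹ ≡ 4 (mod 13)
x = a₁·M₁·y₁ + a₂·M₂·y₂ = 8·13·7 + 0·10·4 = 728
Reduce mod 130: x ≡ 78
Check: 78 mod 10 = 8 ✓, 78 mod 13 = 0 ✓

x ≡ 78 (mod 130)


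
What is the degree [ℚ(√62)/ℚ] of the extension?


√62 has minimal polynomial x² - 62 (irreducible over ℚ since 62 is squarefree)

[ℚ(√62)/ℚ] = 2


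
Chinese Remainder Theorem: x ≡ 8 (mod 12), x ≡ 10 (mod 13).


m₁ = 12, m₂ = 13, gcd = 1, so CRT applies. M = m₁·m₂ = 156
Let M₁ = M/m₁ = 13, M₂ = M/m₂ = 12
Find y₁ ≡ M₁⁻¹ (mod m₁): 13⁻¹ ≡ 1 (mod 12)
Find y₂ ≡ M₂⁻¹ (mod m₂): 12⁻¹ ≡ 12 (mod 13)
x = a₁·M₁·y₁ + a₂·M₂·y₂ = 8·13·1 + 10·12·12 = 1544
Reduce mod 156: x ≡ 140
Check: 140 mod 12 = 8 ✓, 140 mod 13 = 10 ✓

x ≡ 140 (mod 156)


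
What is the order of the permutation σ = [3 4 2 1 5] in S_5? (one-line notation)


Cycle decomposition: (1 3 2 4)
Cycle lengths: 4
Order = lcm(4) = 4

ord(σ) = 4


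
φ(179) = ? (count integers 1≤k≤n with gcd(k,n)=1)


Factor n: 179 = 179
φ(n) = n · ∏(1 - 1/p) over distinct primes p | n
φ(179) = 179 · (1 - 1/179) = 178

φ(179) = 178


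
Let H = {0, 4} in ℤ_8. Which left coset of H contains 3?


3 + H = {3 + h (mod 8) : h ∈ H}
3+0=3, 3+4=7

3 + H = {3, 7}


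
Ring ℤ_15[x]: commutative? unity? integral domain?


ℤ_15 has zero divisors (3·5 ≡ 0), and these lift to constant zero divisors in ℤ_15[x]; so not an integral domain
Commutative: Yes
Integral domain: No
Has unity: Yes

ℤ_15[x]: Commutative=Yes, Unity=Yes


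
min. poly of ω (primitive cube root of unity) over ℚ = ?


ω satisfies x² + x + 1 = 0 (the cyclotomic polynomial Φ₃)

Minimal polynomial: x² + x + 1


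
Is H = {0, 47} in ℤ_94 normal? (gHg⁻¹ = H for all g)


H = {0, 47} in ℤ_94
ℤ_94 is abelian; every subgroup of an abelian group is normal

Yes, normal subgroup


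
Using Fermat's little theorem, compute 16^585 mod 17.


Fermat's little theorem: if p is prime and gcd(a,p)=1, then a^(p-1) ≡ 1 (mod p)
p = 17 is prime, gcd(16,17) = 1
Reduce exponent: 585 mod 16 = 9
So 16^585 ≡ 16^9 (mod 17)
16^9 mod 17 = 16

16^585 ≡ 16 (mod 17)


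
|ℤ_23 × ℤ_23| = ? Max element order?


|ℤ_23 × ℤ_23| = 23 × 23 = 529
Max element order = lcm(23,23) = 23
Cyclic? No (gcd=23)

|ℤ_23×ℤ_23| = 529, max element order = 23


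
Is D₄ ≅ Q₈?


Comparing D₄ and Q₈:
D₄ has 5 elements of order 2; Q₈ has only 1

No, D₄ ≇ Q₈


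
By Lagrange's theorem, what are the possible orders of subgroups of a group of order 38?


Lagrange's theorem: |H| divides |G|
|G| = 38
Divisors of 38: 1, 2, 19, 38

Possible subgroup orders: {1, 2, 19, 38}


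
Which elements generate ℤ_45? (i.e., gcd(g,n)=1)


g generates ℤ_n iff gcd(g,n) = 1
Prime factors of 45: 3, 5
Generators are g ∈ {1,...,44} not divisible by any of these primes.
Generators: {1, 2, 4, 7, 8, 11, 13, 14, 16, 17, 19, 22, 23, 26, 28, 29, 31, 32, 34, 37, 38, 41, 43, 44}
Number of generators = φ(45) = 24

Generators of ℤ_45 = {1, 2, 4, 7, 8, 11, 13, 14, 16, 17, 19, 22, 23, 26, 28, 29, 31, 32, 34, 37, 38, 41, 43, 44}


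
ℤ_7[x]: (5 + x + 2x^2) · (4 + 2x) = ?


Expand and collect like terms; reduce coefficients mod 7:
x^0: 5·4 = 20 ≡ 6 (mod 7)
x^1: 5·2 + 1·4 = 14 ≡ 0 (mod 7)
x^2: 1·2 + 2·4 = 10 ≡ 3 (mod 7)
x^3: 2·2 = 4 ≡ 4 (mod 7)
Result: 6 + 3x^2 + 4x^3

f · g = 6 + 3x^2 + 4x^3


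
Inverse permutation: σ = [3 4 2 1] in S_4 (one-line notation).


To find σ⁻¹, swap domain and range:
σ(1) = 3 → σ⁻¹(3) = 1
σ(2) = 4 → σ⁻¹(4) = 2
σ(3) = 2 → σ⁻¹(2) = 3
σ(4) = 1 → σ⁻¹(1) = 4

σ⁻¹ = [4 3 1 2]


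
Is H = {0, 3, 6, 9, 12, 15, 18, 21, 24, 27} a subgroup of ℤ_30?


Subgroup test for H = {0, 3, 6, 9, 12, 15, 18, 21, 24, 27} in (ℤ_30, +):
(1) 0 ∈ H? Yes
(2) Closure: for all a,b ∈ H, (a+b) mod 30 ∈ H? Yes
(3) Inverses: for all a ∈ H, -a mod 30 ∈ H? Yes

Yes, H is a subgroup of ℤ_30


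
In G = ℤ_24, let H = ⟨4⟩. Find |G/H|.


|⟨4⟩| = n / gcd(4, 24) = 24 / 4 = 6
H is normal (ℤ_24 is abelian).
|G/H| = |G| / |H| = 24 / 6 = 4

|G/H| = 4


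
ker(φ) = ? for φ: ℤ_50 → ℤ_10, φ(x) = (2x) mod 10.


Kernel = preimage of identity
ker(φ) = {x ∈ ℤ_50 : 2x ≡ 0 (mod 10)}. Since 10 | 50, φ is well-defined. The kernel is the cyclic subgroup ⟨5⟩ of ℤ_50 (order 10), i.e. {0, 5, 10, 15, 20, 25, 30, 35, 40, 45}

ker(φ) = {0, 5, 10, 15, 20, 25, 30, 35, 40, 45}


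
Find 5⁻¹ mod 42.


Use the extended Euclidean algorithm to write 1 = 5·s + 42·t; then s mod 42 is the inverse.
Euclidean algorithm:
  5 = 0·42 + 5
  42 = 8·5 + 2
  5 = 2·2 + 1
  2 = 2·1 + 0
gcd(5,42) = 1
Back-substitution gives: 5·(17) + 42·(-2) = 1
So 5⁻¹ ≡ 17 ≡ 17 (mod 42)
Check: 5 × 17 = 85 ≡ 1 (mod 42) ✓

5⁻¹ ≡ 17 (mod 42)


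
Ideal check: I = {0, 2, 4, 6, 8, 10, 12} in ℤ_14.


Check ideal conditions for I = {0, 2, 4, 6, 8, 10, 12} in ℤ_14:
(1) I is an additive subgroup? Yes
(2) For r ∈ ℤ_14 and a ∈ I: r·a ∈ I? Yes

Yes, I is an ideal of ℤ_14


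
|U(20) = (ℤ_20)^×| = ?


U(n) is the group of units mod n; |U(n)| = φ(n)
|U(20)| = φ(20) = 8

|U(20) = (ℤ_20)^×| = 8


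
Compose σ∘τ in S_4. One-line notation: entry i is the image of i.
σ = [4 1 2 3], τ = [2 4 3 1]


σ∘τ: apply τ first, then σ
1 →τ 2 →σ 1
2 →τ 4 →σ 3
3 →τ 3 →σ 2
4 →τ 1 →σ 4

σ∘τ = [1 3 2 4]


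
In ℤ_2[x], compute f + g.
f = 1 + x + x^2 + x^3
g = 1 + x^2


Add coefficients mod 2:
x^0: 1 + 1 = 0 (mod 2)
x^1: 1 + 0 = 1 (mod 2)
x^2: 1 + 1 = 0 (mod 2)
x^3: 1 + 0 = 1 (mod 2)
Result: x + x^3

f + g = x + x^3


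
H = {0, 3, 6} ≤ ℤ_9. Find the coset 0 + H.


0 + H = {0 + h (mod 9) : h ∈ H}
0+0=0, 0+3=3, 0+6=6

0 + H = {0, 3, 6}


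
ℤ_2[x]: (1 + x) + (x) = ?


Add coefficients mod 2:
x^0: 1 + 0 = 1 (mod 2)
x^1: 1 + 1 = 0 (mod 2)
Result: 1

f + g = 1


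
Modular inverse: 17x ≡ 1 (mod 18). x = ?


Use the extended Euclidean algorithm to write 1 = 17·s + 18·t; then s mod 18 is the inverse.
Euclidean algorithm:
  17 = 0·18 + 17
  18 = 1·17 + 1
  17 = 17·1 + 0
gcd(17,18) = 1
Back-substitution gives: 17·(-1) + 18·(1) = 1
So 17⁻¹ ≡ -1 ≡ 17 (mod 18)
Check: 17 × 17 = 289 ≡ 1 (mod 18) ✓

17⁻¹ ≡ 17 (mod 18)


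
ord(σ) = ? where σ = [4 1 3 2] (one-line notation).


Cycle decomposition: (1 4 2)
Cycle lengths: 3
Order = lcm(3) = 3

ord(σ) = 3


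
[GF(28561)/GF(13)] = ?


GF(28561) = GF(13^4), so the extension degree is 4

[GF(28561)/GF(13)] = 4


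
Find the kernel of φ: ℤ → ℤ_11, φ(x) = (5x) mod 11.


Kernel = preimage of identity
ker(φ) = {x ∈ ℤ : 5x ≡ 0 (mod 11)}. gcd(5,11) = 1, so 5x ≡ 0 (mod 11) ⟺ x ≡ 0 (mod 11/1 = 11). Hence ker(φ) = 11ℤ

ker(φ) = 11ℤ


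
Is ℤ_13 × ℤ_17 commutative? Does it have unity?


Direct product ring; commutative with unity (1,1); but (1,0)·(0,1) = (0,0) gives zero divisors, so not an integral domain
Commutative: Yes
Integral domain: No
Has unity: Yes

ℤ_13 × ℤ_17: Commutative=Yes, Unity=Yes


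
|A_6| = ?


|A_n| = n!/2 (even permutations)
|A_6| = 6!/2 = 720/2 = 360

|A_6| = 360


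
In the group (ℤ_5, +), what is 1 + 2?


Operation: addition mod 5
1 + 2 = (a + b) mod 5 with a = 1, b = 2

1 + 2 = 3


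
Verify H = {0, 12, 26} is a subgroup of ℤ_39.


Subgroup test for H = {0, 12, 26} in (ℤ_39, +):
(1) 0 ∈ H? Yes
(2) Closure: for all a,b ∈ H, (a+b) mod 39 ∈ H? No  [counterexample: 12 + 12 = 24 ∉ H]
(3) Inverses: for all a ∈ H, -a mod 39 ∈ H? No

No, H is not a subgroup of ℤ_39


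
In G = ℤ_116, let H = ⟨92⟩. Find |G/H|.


|⟨92⟩| = n / gcd(92, 116) = 116 / 4 = 29
H is normal (ℤ_116 is abelian).
|G/H| = |G| / |H| = 116 / 29 = 4

|G/H| = 4


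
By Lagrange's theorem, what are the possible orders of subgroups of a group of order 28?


Lagrange's theorem: |H| divides |G|
|G| = 28
Divisors of 28: 1, 2, 4, 7, 14, 28

Possible subgroup orders: {1, 2, 4, 7, 14, 28}


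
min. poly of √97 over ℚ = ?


√97 satisfies x² - 97 = 0, irreducible over ℚ since 97 is squarefree

Minimal polynomial: x² - 97


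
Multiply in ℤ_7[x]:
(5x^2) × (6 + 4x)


Expand and collect like terms; reduce coefficients mod 7:
x^0: 0·6 = 0 ≡ 0 (mod 7)
x^1: 0·4 + 0·6 = 0 ≡ 0 (mod 7)
x^2: 0·4 + 5·6 = 30 ≡ 2 (mod 7)
x^3: 5·4 = 20 ≡ 6 (mod 7)
Result: 2x^2 + 6x^3

f · g = 2x^2 + 6x^3


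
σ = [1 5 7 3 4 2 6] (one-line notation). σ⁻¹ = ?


To find σ⁻¹, swap domain and range:
σ(1) = 1 → σ⁻¹(1) = 1
σ(2) = 5 → σ⁻¹(5) = 2
σ(3) = 7 → σ⁻¹(7) = 3
σ(4) = 3 → σ⁻¹(3) = 4
σ(5) = 4 → σ⁻¹(4) = 5
σ(6) = 2 → σ⁻¹(2) = 6
σ(7) = 6 → σ⁻¹(6) = 7

σ⁻¹ = [1 6 4 5 2 7 3]


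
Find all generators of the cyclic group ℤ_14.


g generates ℤ_n iff gcd(g,n) = 1
Checking each g ∈ {1,...,13}:
gcd(1,14) = 1
gcd(2,14) = 2
gcd(3,14) = 1
gcd(4,14) = 2
gcd(5,14) = 1
gcd(6,14) = 2
gcd(7,14) = 7
gcd(8,14) = 2
gcd(9,14) = 1
gcd(10,14) = 2
gcd(11,14) = 1
gcd(12,14) = 2
gcd(13,14) = 1
Generators: {1, 3, 5, 9, 11, 13}
Number of generators = φ(14) = 6

Generators of ℤ_14 = {1, 3, 5, 9, 11, 13}


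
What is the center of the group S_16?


Z(G) = {g ∈ G | gx = xg for all x ∈ G}
S_n is non-abelian for n ≥ 3; Z(S_16) is trivial

Z(S_16) = {e}


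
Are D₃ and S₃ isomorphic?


Comparing D₃ and S₃:
Both are the unique non-abelian group of order 6

Yes, D₃ ≅ S₃


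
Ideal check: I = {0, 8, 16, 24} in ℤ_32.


Check ideal conditions for I = {0, 8, 16, 24} in ℤ_32:
(1) I is an additive subgroup? Yes
(2) For r ∈ ℤ_32 and a ∈ I: r·a ∈ I? Yes

Yes, I is an ideal of ℤ_32


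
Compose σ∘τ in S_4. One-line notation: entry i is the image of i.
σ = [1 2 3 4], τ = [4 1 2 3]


σ∘τ: apply τ first, then σ
1 →τ 4 →σ 4
2 →τ 1 →σ 1
3 →τ 2 →σ 2
4 →τ 3 →σ 3

σ∘τ = [4 1 2 3]


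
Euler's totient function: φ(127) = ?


Factor n: 127 = 127
φ(n) = n · ∏(1 - 1/p) over distinct primes p | n
φ(127) = 127 · (1 - 1/127) = 126

φ(127) = 126


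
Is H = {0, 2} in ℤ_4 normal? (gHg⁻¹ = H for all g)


H = {0, 2} in ℤ_4
ℤ_4 is abelian; every subgroup of an abelian group is normal

Yes, normal subgroup


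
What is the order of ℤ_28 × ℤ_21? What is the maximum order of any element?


|ℤ_28 × ℤ_21| = 28 × 21 = 588
Max element order = lcm(28,21) = 84
Cyclic? No (gcd=7)

|ℤ_28×ℤ_21| = 588, max element order = 84


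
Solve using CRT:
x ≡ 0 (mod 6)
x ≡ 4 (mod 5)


m₁ = 6, m₂ = 5, gcd = 1, so CRT applies. M = m₁·m₂ = 30
Let M₁ = M/m₁ = 5, M₂ = M/m₂ = 6
Find y₁ ≡ M₁⁻¹ (mod m₁): 5⁻¹ ≡ 5 (mod 6)
Find y₂ ≡ M₂⁻¹ (mod m₂): 6⁻¹ ≡ 1 (mod 5)
x = a₁·M₁·y₁ + a₂·M₂·y₂ = 0·5·5 + 4·6·1 = 24
Reduce mod 30: x ≡ 24
Check: 24 mod 6 = 0 ✓, 24 mod 5 = 4 ✓

x ≡ 24 (mod 30)


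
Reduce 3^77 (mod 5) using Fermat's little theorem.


Fermat's little theorem: if p is prime and gcd(a,p)=1, then a^(p-1) ≡ 1 (mod p)
p = 5 is prime, gcd(3,5) = 1
Reduce exponent: 77 mod 4 = 1
So 3^77 ≡ 3^1 (mod 5)
3^1 mod 5 = 3

3^77 ≡ 3 (mod 5)


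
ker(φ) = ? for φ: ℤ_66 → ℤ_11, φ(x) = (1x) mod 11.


Kernel = preimage of identity
ker(φ) = {x ∈ ℤ_66 : 1x ≡ 0 (mod 11)}. Since 11 | 66, φ is well-defined. The kernel is the cyclic subgroup ⟨11⟩ of ℤ_66 (order 6), i.e. {0, 11, 22, 33, 44, 55}

ker(φ) = {0, 11, 22, 33, 44, 55}


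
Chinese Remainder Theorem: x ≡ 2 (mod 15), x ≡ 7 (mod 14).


m₁ = 15, m₂ = 14, gcd = 1, so CRT applies. M = m₁·m₂ = 210
Let M₁ = M/m₁ = 14, M₂ = M/m₂ = 15
Find y₁ ≡ M₁⁻¹ (mod m₁): 14⁻¹ ≡ 14 (mod 15)
Find y₂ ≡ M₂⁻¹ (mod m₂): 15⁻¹ ≡ 1 (mod 14)
x = a₁·M₁·y₁ + a₂·M₂·y₂ = 2·14·14 + 7·15·1 = 497
Reduce mod 210: x ≡ 77
Check: 77 mod 15 = 2 ✓, 77 mod 14 = 7 ✓

x ≡ 77 (mod 210)


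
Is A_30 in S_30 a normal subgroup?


H = A_30 in S_30
A_30 has index 2 in S_30, and every subgroup of index 2 is normal

Yes, normal subgroup


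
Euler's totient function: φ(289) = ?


Factor n: 289 = 17^2
φ(n) = n · ∏(1 - 1/p) over distinct primes p | n
φ(289) = 289 · (1 - 1/17) = 272

φ(289) = 272


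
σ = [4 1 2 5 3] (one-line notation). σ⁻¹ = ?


To find σ⁻¹, swap domain and range:
σ(1) = 4 → σ⁻¹(4) = 1
σ(2) = 1 → σ⁻¹(1) = 2
σ(3) = 2 → σ⁻¹(2) = 3
σ(4) = 5 → σ⁻¹(5) = 4
σ(5) = 3 → σ⁻¹(3) = 5

σ⁻¹ = [2 3 5 1 4]


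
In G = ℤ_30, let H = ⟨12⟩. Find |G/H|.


|⟨12⟩| = n / gcd(12, 30) = 30 / 6 = 5
H is normal (ℤ_30 is abelian).
|G/H| = |G| / |H| = 30 / 5 = 6

|G/H| = 6


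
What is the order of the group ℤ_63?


ℤ_n has n elements.

|ℤ_63| = 63


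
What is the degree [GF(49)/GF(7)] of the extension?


GF(49) = GF(7^2), so the extension degree is 2

[GF(49)/GF(7)] = 2


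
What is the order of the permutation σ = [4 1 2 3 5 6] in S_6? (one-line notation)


Cycle decomposition: (1 4 3 2)
Cycle lengths: 4
Order = lcm(4) = 4

ord(σ) = 4


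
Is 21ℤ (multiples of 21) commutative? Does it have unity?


21ℤ is a commutative ring under +,× but has no multiplicative identity (1 ∉ 21ℤ); it has no zero divisors, but without unity it is not an integral domain
Commutative: Yes
Integral domain: No
Has unity: No

21ℤ (multiples of 21): Commutative=Yes, Unity=No


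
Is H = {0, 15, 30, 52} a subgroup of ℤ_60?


Subgroup test for H = {0, 15, 30, 52} in (ℤ_60, +):
(1) 0 ∈ H? Yes
(2) Closure: for all a,b ∈ H, (a+b) mod 60 ∈ H? No  [counterexample: 15 + 30 = 45 ∉ H]
(3) Inverses: for all a ∈ H, -a mod 60 ∈ H? No

No, H is not a subgroup of ℤ_60


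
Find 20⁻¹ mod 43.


Use the extended Euclidean algorithm to write 1 = 20·s + 43·t; then s mod 43 is the inverse.
Euclidean algorithm:
  20 = 0·43 + 20
  43 = 2·20 + 3
  20 = 6·3 + 2
  3 = 1·2 + 1
  2 = 2·1 + 0
gcd(20,43) = 1
Back-substitution gives: 20·(-15) + 43·(7) = 1
So 20⁻¹ ≡ -15 ≡ 28 (mod 43)
Check: 20 × 28 = 560 ≡ 1 (mod 43) ✓

20⁻¹ ≡ 28 (mod 43)


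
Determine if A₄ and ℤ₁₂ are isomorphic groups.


Comparing A₄ and ℤ₁₂:
A₄ is non-abelian, ℤ₁₂ is abelian

No, A₄ ≇ ℤ₁₂


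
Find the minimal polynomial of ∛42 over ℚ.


∛42 satisfies x³ - 42 = 0, irreducible over ℚ (no rational root; 42 is not a perfect cube)

Minimal polynomial: x³ - 42


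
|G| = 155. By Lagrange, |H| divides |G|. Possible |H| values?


Lagrange's theorem: |H| divides |G|
|G| = 155
Divisors of 155: 1, 5, 31, 155

Possible subgroup orders: {1, 5, 31, 155}


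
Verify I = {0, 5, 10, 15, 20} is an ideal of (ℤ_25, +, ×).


Check ideal conditions for I = {0, 5, 10, 15, 20} in ℤ_25:
(1) I is an additive subgroup? Yes
(2) For r ∈ ℤ_25 and a ∈ I: r·a ∈ I? Yes

Yes, I is an ideal of ℤ_25


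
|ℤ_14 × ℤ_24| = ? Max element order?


|ℤ_14 × ℤ_24| = 14 × 24 = 336
Max element order = lcm(14,24) = 168
Cyclic? No (gcd=2)

|ℤ_14×ℤ_24| = 336, max element order = 168


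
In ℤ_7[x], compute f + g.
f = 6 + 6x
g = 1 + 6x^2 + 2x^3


Add coefficients mod 7:
x^0: 6 + 1 = 0 (mod 7)
x^1: 6 + 0 = 6 (mod 7)
x^2: 0 + 6 = 6 (mod 7)
x^3: 0 + 2 = 2 (mod 7)
Result: 6x + 6x^2 + 2x^3

f + g = 6x + 6x^2 + 2x^3


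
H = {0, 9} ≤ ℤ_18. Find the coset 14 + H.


14 + H = {14 + h (mod 18) : h ∈ H}
14+0=14, 14+9=5
14 + H = {5, 14} = 5 + H

14 + H = {5, 14}


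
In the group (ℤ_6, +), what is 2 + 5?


Operation: addition mod 6
2 + 5 = (a + b) mod 6 with a = 2, b = 5

2 + 5 = 1


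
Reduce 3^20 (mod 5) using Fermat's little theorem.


Fermat's little theorem: if p is prime and gcd(a,p)=1, then a^(p-1) ≡ 1 (mod p)
p = 5 is prime, gcd(3,5) = 1
Reduce exponent: 20 mod 4 = 0
So 3^20 ≡ 3^0 (mod 5)
3^0 = 1

3^20 ≡ 1 (mod 5)


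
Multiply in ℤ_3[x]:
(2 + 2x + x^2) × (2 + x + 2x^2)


Expand and collect like terms; reduce coefficients mod 3:
x^0: 2·2 = 4 ≡ 1 (mod 3)
x^1: 2·1 + 2·2 = 6 ≡ 0 (mod 3)
x^2: 2·2 + 2·1 + 1·2 = 8 ≡ 2 (mod 3)
x^3: 2·2 + 1·1 = 5 ≡ 2 (mod 3)
x^4: 1·2 = 2 ≡ 2 (mod 3)
Result: 1 + 2x^2 + 2x^3 + 2x^4

f · g = 1 + 2x^2 + 2x^3 + 2x^4


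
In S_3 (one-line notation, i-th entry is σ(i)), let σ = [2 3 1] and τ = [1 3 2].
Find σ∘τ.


σ∘τ: apply τ first, then σ
1 →τ 1 →σ 2
2 →τ 3 →σ 1
3 →τ 2 →σ 3

σ∘τ = [2 1 3]


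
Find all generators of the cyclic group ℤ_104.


g generates ℤ_n iff gcd(g,n) = 1
Prime factors of 104: 2, 13
Generators are g ∈ {1,...,103} not divisible by any of these primes.
Generators: {1, 3, 5, 7, 9, 11, 15, 17, 19, 21, 23, 25, 27, 29, 31, 33, 35, 37, 41, 43, 45, 47, 49, 51, 53, 55, 57, 59, 61, 63, 67, 69, 71, 73, 75, 77, 79, 81, 83, 85, 87, 89, 93, 95, 97, 99, 101, 103}
Number of generators = φ(104) = 48

Generators of ℤ_104 = {1, 3, 5, 7, 9, 11, 15, 17, 19, 21, 23, 25, 27, 29, 31, 33, 35, 37, 41, 43, 45, 47, 49, 51, 53, 55, 57, 59, 61, 63, 67, 69, 71, 73, 75, 77, 79, 81, 83, 85, 87, 89, 93, 95, 97, 99, 101, 103}


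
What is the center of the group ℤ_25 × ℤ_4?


Z(G) = {g ∈ G | gx = xg for all x ∈ G}
Direct product of abelian groups is abelian, so Z(G) = G

Z(ℤ_25 × ℤ_4) = ℤ_25 × ℤ_4


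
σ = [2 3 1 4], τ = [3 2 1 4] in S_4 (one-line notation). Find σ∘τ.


σ∘τ: apply τ first, then σ
1 →τ 3 →σ 1
2 →τ 2 →σ 3
3 →τ 1 →σ 2
4 →τ 4 →σ 4

σ∘τ = [1 3 2 4]


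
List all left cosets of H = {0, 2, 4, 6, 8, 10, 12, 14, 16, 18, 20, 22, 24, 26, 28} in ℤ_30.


H = {0, 2, 4, 6, 8, 10, 12, 14, 16, 18, 20, 22, 24, 26, 28}, |H| = 15
Number of cosets = |G|/|H| = 30/15 = 2
0 + H = {0, 2, 4, 6, 8, 10, 12, 14, 16, 18, 20, 22, 24, 26, 28}
1 + H = {1, 3, 5, 7, 9, 11, 13, 15, 17, 19, 21, 23, 25, 27, 29}

Cosets: 0+H={0,2,4,6,8,10,12,14,16,18,20,22,24,26,28}; 1+H={1,3,5,7,9,11,13,15,17,19,21,23,25,27,29}


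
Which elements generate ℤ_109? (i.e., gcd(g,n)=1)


g generates ℤ_n iff gcd(g,n) = 1
Prime factors of 109: 109
Generators are g ∈ {1,...,108} not divisible by any of these primes.
Generators: {1, 2, 3, 4, 5, 6, 7, 8, 9, 10, 11, 12, 13, 14, 15, 16, 17, 18, 19, 20, 21, 22, 23, 24, 25, 26, 27, 28, 29, 30, 31, 32, 33, 34, 35, 36, 37, 38, 39, 40, 41, 42, 43, 44, 45, 46, 47, 48, 49, 50, 51, 52, 53, 54, 55, 56, 57, 58, 59, 60, 61, 62, 63, 64, 65, 66, 67, 68, 69, 70, 71, 72, 73, 74, 75, 76, 77, 78, 79, 80, 81, 82, 83, 84, 85, 86, 87, 88, 89, 90, 91, 92, 93, 94, 95, 96, 97, 98, 99, 100, 101, 102, 103, 104, 105, 106, 107, 108}
Number of generators = φ(109) = 108

Generators of ℤ_109 = {1, 2, 3, 4, 5, 6, 7, 8, 9, 10, 11, 12, 13, 14, 15, 16, 17, 18, 19, 20, 21, 22, 23, 24, 25, 26, 27, 28, 29, 30, 31, 32, 33, 34, 35, 36, 37, 38, 39, 40, 41, 42, 43, 44, 45, 46, 47, 48, 49, 50, 51, 52, 53, 54, 55, 56, 57, 58, 59, 60, 61, 62, 63, 64, 65, 66, 67, 68, 69, 70, 71, 72, 73, 74, 75, 76, 77, 78, 79, 80, 81, 82, 83, 84, 85, 86, 87, 88, 89, 90, 91, 92, 93, 94, 95, 96, 97, 98, 99, 100, 101, 102, 103, 104, 105, 106, 107, 108}


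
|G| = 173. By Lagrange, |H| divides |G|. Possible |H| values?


Lagrange's theorem: |H| divides |G|
|G| = 173
Divisors of 173: 1, 173

Possible subgroup orders: {1, 173}


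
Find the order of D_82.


|D_n| = 2n (n rotations and n reflections)
|D_82| = 2×82 = 164

|D_82| = 164


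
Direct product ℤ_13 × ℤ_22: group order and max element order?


|ℤ_13 × ℤ_22| = 13 × 22 = 286
Max element order = lcm(13,22) = 286
Cyclic? Yes (gcd=1)

|ℤ_13×ℤ_22| = 286, max element order = 286


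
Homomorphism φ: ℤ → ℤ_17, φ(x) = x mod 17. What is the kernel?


Kernel = preimage of identity
ker(φ) = {x ∈ ℤ : x ≡ 0 (mod 17)} = 17ℤ = {0, ±17, ±34, ...}

ker(φ) = 17ℤ


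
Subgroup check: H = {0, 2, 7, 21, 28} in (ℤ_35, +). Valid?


Subgroup test for H = {0, 2, 7, 21, 28} in (ℤ_35, +):
(1) 0 ∈ H? Yes
(2) Closure: for all a,b ∈ H, (a+b) mod 35 ∈ H? No  [counterexample: 2 + 2 = 4 ∉ H]
(3) Inverses: for all a ∈ H, -a mod 35 ∈ H? No

No, H is not a subgroup of ℤ_35


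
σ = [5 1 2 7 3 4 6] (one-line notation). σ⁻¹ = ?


To find σ⁻¹, swap domain and range:
σ(1) = 5 → σ⁻¹(5) = 1
σ(2) = 1 → σ⁻¹(1) = 2
σ(3) = 2 → σ⁻¹(2) = 3
σ(4) = 7 → σ⁻¹(7) = 4
σ(5) = 3 → σ⁻¹(3) = 5
σ(6) = 4 → σ⁻¹(4) = 6
σ(7) = 6 → σ⁻¹(6) = 7

σ⁻¹ = [2 3 5 6 1 7 4]


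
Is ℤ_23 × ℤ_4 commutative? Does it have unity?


Direct product ring; commutative with unity (1,1); but (1,0)·(0,1) = (0,0) gives zero divisors, so not an integral domain
Commutative: Yes
Integral domain: No
Has unity: Yes

ℤ_23 × ℤ_4: Commutative=Yes, Unity=Yes


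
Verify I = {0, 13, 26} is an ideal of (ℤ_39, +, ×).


Check ideal conditions for I = {0, 13, 26} in ℤ_39:
(1) I is an additive subgroup? Yes
(2) For r ∈ ℤ_39 and a ∈ I: r·a ∈ I? Yes

Yes, I is an ideal of ℤ_39


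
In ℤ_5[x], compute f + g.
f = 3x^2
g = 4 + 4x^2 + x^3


Add coefficients mod 5:
x^0: 0 + 4 = 4 (mod 5)
x^1: 0 + 0 = 0 (mod 5)
x^2: 3 + 4 = 2 (mod 5)
x^3: 0 + 1 = 1 (mod 5)
Result: 4 + 2x^2 + x^3

f + g = 4 + 2x^2 + x^3


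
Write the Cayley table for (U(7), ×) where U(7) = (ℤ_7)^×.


Elements: {1, 2, 3, 4, 5, 6}
Operation: multiplication mod 7
Entry (a, b) = (a × b) mod 7

Cayley table:
  | 1 | 2 | 3 | 4 | 5 | 6
1 | 1 | 2 | 3 | 4 | 5 | 6
2 | 2 | 4 | 6 | 1 | 3 | 5
3 | 3 | 6 | 2 | 5 | 1 | 4
4 | 4 | 1 | 5 | 2 | 6 | 3
5 | 5 | 3 | 1 | 6 | 4 | 2
6 | 6 | 5 | 4 | 3 | 2 | 1


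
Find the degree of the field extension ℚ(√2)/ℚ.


√2 has minimal polynomial x² - 2 (irreducible over ℚ since 2 is squarefree)

[ℚ(√2)/ℚ] = 2


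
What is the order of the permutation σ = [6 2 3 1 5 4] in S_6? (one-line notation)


Cycle decomposition: (1 6 4)
Cycle lengths: 3
Order = lcm(3) = 3

ord(σ) = 3


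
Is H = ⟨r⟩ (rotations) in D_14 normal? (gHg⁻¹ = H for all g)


H = ⟨r⟩ (rotations) in D_14
The rotation subgroup ⟨r⟩ has index 2 in D_14, so it is normal

Yes, normal subgroup


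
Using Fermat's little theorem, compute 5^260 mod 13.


Fermat's little theorem: if p is prime and gcd(a,p)=1, then a^(p-1) ≡ 1 (mod p)
p = 13 is prime, gcd(5,13) = 1
Reduce exponent: 260 mod 12 = 8
So 5^260 ≡ 5^8 (mod 13)
5^8 mod 13 = 1

5^260 ≡ 1 (mod 13)


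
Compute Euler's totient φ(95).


Factor n: 95 = 5 × 19
φ(n) = n · ∏(1 - 1/p) over distinct primes p | n
φ(95) = 95 · (1 - 1/5) · (1 - 1/19) = 72

φ(95) = 72


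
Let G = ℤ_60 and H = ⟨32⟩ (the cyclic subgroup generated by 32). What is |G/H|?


|⟨32⟩| = n / gcd(32, 60) = 60 / 4 = 15
H is normal (ℤ_60 is abelian).
|G/H| = |G| / |H| = 60 / 15 = 4

|G/H| = 4


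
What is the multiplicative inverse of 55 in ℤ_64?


Use the extended Euclidean algorithm to write 1 = 55·s + 64·t; then s mod 64 is the inverse.
Euclidean algorithm:
  55 = 0·64 + 55
  64 = 1·55 + 9
  55 = 6·9 + 1
  9 = 9·1 + 0
gcd(55,64) = 1
Back-substitution gives: 55·(7) + 64·(-6) = 1
So 55⁻¹ ≡ 7 ≡ 7 (mod 64)
Check: 55 × 7 = 385 ≡ 1 (mod 64) ✓

55⁻¹ ≡ 7 (mod 64)


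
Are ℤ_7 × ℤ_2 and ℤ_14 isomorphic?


Comparing ℤ_7 × ℤ_2 and ℤ_14:
gcd(7,2) = 1, so ℤ_7 × ℤ_2 ≅ ℤ_14 (CRT)

Yes, ℤ_7 × ℤ_2 ≅ ℤ_14


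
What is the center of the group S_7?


Z(G) = {g ∈ G | gx = xg for all x ∈ G}
S_n is non-abelian for n ≥ 3; Z(S_7) is trivial

Z(S_7) = {e}


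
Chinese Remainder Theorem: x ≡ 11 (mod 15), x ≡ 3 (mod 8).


m₁ = 15, m₂ = 8, gcd = 1, so CRT applies. M = m₁·m₂ = 120
Let M₁ = M/m₁ = 8, M₂ = M/m₂ = 15
Find y₁ ≡ M₁⁻¹ (mod m₁): 8⁻¹ ≡ 2 (mod 15)
Find y₂ ≡ M₂⁻¹ (mod m₂): 15⁻¹ ≡ 7 (mod 8)
x = a₁·M₁·y₁ + a₂·M₂·y₂ = 11·8·2 + 3·15·7 = 491
Reduce mod 120: x ≡ 11
Check: 11 mod 15 = 11 ✓, 11 mod 8 = 3 ✓

x ≡ 11 (mod 120)


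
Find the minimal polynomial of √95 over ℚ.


√95 satisfies x² - 95 = 0, irreducible over ℚ since 95 is squarefree

Minimal polynomial: x² - 95


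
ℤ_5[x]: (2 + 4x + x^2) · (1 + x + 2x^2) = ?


Expand and collect like terms; reduce coefficients mod 5:
x^0: 2·1 = 2 ≡ 2 (mod 5)
x^1: 2·1 + 4·1 = 6 ≡ 1 (mod 5)
x^2: 2·2 + 4·1 + 1·1 = 9 ≡ 4 (mod 5)
x^3: 4·2 + 1·1 = 9 ≡ 4 (mod 5)
x^4: 1·2 = 2 ≡ 2 (mod 5)
Result: 2 + x + 4x^2 + 4x^3 + 2x^4

f · g = 2 + x + 4x^2 + 4x^3 + 2x^4


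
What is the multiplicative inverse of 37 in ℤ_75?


Use the extended Euclidean algorithm to write 1 = 37·s + 75·t; then s mod 75 is the inverse.
Euclidean algorithm:
  37 = 0·75 + 37
  75 = 2·37 + 1
  37 = 37·1 + 0
gcd(37,75) = 1
Back-substitution gives: 37·(-2) + 75·(1) = 1
So 37⁻¹ ≡ -2 ≡ 73 (mod 75)
Check: 37 × 73 = 2701 ≡ 1 (mod 75) ✓

37⁻¹ ≡ 73 (mod 75)


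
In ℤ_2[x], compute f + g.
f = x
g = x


Add coefficients mod 2:
x^0: 0 + 0 = 0 (mod 2)
x^1: 1 + 1 = 0 (mod 2)
Result: 0

f + g = 0


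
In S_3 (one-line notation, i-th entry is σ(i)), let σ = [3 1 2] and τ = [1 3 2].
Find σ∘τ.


σ∘τ: apply τ first, then σ
1 →τ 1 →σ 3
2 →τ 3 →σ 2
3 →τ 2 →σ 1

σ∘τ = [3 2 1]


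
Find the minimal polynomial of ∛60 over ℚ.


∛60 satisfies x³ - 60 = 0, irreducible over ℚ (no rational root; 60 is not a perfect cube)

Minimal polynomial: x³ - 60


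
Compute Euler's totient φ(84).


Factor n: 84 = 2^2 × 3 × 7
φ(n) = n · ∏(1 - 1/p) over distinct primes p | n
φ(84) = 84 · (1 - 1/2) · (1 - 1/3) · (1 - 1/7) = 24

φ(84) = 24


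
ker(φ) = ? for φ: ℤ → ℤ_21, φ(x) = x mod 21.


Kernel = preimage of identity
ker(φ) = {x ∈ ℤ : x ≡ 0 (mod 21)} = 21ℤ = {0, ±21, ±42, ...}

ker(φ) = 21ℤ


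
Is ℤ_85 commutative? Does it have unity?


ℤ_85 is a commutative ring with unity 1; 85 = 5×17 is composite, so 5·17 ≡ 0 gives zero divisors (not an integral domain)
Commutative: Yes
Integral domain: No
Has unity: Yes

ℤ_85: Commutative=Yes, Unity=Yes


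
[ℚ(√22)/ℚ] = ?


√22 has minimal polynomial x² - 22 (irreducible over ℚ since 22 is squarefree)

[ℚ(√22)/ℚ] = 2


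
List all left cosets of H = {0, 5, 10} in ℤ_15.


H = {0, 5, 10}, |H| = 3
Number of cosets = |G|/|H| = 15/3 = 5
0 + H = {0, 5, 10}
1 + H = {1, 6, 11}
2 + H = {2, 7, 12}
3 + H = {3, 8, 13}
4 + H = {4, 9, 14}

Cosets: 0+H={0,5,10}; 1+H={1,6,11}; 2+H={2,7,12}; 3+H={3,8,13}; 4+H={4,9,14}


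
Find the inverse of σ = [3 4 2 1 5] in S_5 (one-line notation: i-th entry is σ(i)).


To find σ⁻¹, swap domain and range:
σ(1) = 3 → σ⁻¹(3) = 1
σ(2) = 4 → σ⁻¹(4) = 2
σ(3) = 2 → σ⁻¹(2) = 3
σ(4) = 1 → σ⁻¹(1) = 4
σ(5) = 5 → σ⁻¹(5) = 5

σ⁻¹ = [4 3 1 2 5]


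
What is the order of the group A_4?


|A_n| = n!/2 (even permutations)
|A_4| = 4!/2 = 24/2 = 12

|A_4| = 12
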